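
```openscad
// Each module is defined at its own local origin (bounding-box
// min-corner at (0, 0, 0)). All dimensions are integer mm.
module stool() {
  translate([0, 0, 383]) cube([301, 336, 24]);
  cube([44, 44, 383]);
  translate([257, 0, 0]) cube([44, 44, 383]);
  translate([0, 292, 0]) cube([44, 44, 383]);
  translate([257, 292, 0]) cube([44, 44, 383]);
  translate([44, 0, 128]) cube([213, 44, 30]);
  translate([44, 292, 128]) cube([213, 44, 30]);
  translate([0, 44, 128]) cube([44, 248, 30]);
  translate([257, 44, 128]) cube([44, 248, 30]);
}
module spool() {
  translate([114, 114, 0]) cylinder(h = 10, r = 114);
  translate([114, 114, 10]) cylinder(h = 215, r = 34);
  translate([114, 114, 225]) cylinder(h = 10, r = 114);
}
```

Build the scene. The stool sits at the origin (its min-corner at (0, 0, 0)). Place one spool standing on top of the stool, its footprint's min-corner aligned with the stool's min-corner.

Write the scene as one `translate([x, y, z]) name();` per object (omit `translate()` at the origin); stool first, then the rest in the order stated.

stool();
translate([0, 0, 407]) spool();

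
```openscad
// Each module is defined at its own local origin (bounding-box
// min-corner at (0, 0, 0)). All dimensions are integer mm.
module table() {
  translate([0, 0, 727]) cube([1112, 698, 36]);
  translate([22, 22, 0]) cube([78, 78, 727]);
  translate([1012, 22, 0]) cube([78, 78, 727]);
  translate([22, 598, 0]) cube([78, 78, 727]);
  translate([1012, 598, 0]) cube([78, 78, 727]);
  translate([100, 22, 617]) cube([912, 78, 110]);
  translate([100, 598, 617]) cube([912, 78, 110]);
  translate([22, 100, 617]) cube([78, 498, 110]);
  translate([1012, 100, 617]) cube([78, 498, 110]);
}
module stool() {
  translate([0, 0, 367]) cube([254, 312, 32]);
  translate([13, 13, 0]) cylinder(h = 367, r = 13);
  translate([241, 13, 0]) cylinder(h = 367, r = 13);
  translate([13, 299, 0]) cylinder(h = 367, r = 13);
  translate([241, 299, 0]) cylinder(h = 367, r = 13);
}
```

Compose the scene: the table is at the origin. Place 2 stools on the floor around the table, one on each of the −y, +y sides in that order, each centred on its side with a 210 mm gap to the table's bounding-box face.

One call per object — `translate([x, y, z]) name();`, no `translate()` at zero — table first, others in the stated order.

table();
translate([429, -522, 0]) stool();
translate([429, 908, 0]) stool();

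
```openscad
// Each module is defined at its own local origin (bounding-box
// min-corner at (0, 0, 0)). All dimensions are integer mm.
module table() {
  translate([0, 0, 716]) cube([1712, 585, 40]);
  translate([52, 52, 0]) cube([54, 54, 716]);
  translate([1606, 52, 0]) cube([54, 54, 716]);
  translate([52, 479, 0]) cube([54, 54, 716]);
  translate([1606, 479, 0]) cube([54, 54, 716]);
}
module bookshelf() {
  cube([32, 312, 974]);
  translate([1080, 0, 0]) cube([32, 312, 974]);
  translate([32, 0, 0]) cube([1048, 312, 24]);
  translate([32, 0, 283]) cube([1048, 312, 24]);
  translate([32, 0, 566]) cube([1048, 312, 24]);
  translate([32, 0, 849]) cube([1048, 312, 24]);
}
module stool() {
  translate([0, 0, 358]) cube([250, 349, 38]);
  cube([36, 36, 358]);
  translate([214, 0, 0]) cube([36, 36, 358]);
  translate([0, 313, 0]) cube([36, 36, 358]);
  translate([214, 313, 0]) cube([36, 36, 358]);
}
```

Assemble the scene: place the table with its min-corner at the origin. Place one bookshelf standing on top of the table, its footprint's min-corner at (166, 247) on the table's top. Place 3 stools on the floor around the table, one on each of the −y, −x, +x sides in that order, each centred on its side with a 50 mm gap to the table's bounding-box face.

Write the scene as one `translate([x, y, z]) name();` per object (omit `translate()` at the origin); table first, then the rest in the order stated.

table();
translate([166, 247, 756]) bookshelf();
translate([731, -399, 0]) stool();
translate([-300, 118, 0]) stool();
translate([1762, 118, 0]) stool();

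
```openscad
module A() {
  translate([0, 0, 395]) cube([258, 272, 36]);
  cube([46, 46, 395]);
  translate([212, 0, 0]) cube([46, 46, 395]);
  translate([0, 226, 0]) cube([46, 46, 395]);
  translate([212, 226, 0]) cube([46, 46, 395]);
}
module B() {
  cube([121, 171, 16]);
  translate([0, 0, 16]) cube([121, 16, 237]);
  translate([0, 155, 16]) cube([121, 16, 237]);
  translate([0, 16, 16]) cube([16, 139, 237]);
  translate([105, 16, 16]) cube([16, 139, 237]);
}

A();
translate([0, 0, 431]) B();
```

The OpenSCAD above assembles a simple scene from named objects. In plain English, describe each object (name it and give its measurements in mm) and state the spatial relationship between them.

A is a four-legged stool. The seat is 258×272 mm, 36 mm thick, top at z = 431 mm. It stands on four square legs, each 46×46 mm in cross-section, from z = 0 to the seat underside, each flush with a corner of the seat.

B is an open-topped rectangular box: outside dimensions 121×171×253 mm, with a uniform wall and base thickness of 16 mm. The base is a full 121×171 slab on the floor; four walls sit on top of the base. The front and back walls (the −y and +y sides) span the full width; the two side walls fit between them.

The open box is on top of the stool.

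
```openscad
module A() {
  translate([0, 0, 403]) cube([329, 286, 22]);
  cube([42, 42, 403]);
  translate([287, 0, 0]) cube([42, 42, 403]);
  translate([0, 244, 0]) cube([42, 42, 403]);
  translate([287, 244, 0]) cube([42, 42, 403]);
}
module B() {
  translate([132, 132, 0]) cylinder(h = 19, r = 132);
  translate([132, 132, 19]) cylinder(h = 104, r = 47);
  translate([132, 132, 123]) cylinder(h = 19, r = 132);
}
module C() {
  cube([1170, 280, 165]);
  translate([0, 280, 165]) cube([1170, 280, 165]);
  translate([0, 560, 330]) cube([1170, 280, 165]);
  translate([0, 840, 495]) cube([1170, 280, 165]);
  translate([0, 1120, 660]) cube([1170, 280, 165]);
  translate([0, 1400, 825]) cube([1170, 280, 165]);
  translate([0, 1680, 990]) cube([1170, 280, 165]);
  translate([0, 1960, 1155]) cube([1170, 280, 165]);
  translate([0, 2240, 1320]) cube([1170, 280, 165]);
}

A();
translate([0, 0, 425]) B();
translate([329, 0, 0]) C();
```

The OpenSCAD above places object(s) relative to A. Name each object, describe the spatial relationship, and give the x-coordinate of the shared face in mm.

The stool's +x face and the staircase's −x face are both at x = 329 mm.

A is a stool. B is a spool. C is a staircase. The spool is on top of the stool. The staircase is against the stool's +x side, with their −y faces flush. The x-coordinate of the shared face is 329 mm.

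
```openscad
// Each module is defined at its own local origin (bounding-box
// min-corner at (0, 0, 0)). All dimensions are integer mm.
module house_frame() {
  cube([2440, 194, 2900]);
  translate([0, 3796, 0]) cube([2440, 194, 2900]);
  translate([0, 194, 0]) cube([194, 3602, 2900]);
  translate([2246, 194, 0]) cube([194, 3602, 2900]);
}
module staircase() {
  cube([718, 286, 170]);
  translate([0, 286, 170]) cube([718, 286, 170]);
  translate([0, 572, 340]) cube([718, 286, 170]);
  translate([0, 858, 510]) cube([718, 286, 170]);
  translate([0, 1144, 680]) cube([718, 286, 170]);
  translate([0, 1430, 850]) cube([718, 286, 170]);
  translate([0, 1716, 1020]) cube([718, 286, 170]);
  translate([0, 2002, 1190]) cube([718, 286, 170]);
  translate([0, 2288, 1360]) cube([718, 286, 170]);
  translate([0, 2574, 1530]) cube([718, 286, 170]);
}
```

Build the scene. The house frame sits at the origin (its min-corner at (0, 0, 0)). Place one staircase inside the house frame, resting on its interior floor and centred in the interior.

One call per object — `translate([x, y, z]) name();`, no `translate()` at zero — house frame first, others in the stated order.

house_frame();
translate([861, 565, 0]) staircase();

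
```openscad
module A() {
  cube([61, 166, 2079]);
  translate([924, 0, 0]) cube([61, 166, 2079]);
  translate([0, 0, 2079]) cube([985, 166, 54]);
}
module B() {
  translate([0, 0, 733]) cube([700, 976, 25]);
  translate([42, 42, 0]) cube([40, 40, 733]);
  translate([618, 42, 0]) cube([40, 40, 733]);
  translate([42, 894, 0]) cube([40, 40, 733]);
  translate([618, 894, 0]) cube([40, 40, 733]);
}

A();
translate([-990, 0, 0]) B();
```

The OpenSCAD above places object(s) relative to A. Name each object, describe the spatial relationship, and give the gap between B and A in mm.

The table's nearest face is 290 mm from the door frame's −x face.

A is a door frame. B is a table. The table is on the floor beside the door frame on its −x side. The gap between the table and the door frame is 290 mm.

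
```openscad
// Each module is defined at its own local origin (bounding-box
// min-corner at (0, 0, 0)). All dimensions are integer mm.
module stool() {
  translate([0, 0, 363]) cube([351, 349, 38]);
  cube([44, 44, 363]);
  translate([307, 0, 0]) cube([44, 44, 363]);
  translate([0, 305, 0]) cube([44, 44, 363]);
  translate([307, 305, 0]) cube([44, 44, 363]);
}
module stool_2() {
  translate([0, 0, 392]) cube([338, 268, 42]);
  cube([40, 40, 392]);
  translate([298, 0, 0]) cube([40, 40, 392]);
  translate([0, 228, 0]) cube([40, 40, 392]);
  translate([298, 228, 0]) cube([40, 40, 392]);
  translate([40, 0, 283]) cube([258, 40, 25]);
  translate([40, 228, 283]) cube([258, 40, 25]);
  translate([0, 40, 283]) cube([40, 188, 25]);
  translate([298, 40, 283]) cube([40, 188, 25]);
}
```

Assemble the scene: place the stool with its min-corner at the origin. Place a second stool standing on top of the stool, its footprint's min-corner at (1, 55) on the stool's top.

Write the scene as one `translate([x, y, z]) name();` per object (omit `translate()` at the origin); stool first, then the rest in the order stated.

stool();
translate([1, 55, 401]) stool_2();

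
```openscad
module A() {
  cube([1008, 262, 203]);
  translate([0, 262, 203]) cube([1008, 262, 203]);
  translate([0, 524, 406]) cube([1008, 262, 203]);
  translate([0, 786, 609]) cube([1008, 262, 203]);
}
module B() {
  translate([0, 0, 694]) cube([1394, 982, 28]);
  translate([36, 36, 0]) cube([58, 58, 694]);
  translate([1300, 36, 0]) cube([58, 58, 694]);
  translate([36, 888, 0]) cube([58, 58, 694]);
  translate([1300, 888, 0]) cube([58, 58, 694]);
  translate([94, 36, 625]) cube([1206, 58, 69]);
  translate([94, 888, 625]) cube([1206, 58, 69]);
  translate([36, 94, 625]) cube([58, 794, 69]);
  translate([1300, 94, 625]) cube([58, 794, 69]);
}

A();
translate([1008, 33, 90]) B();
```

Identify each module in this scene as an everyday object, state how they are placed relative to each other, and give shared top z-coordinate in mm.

A is a staircase. B is a table. The table is beside the staircase with their tops flush at z = 812. The shared top z-coordinate is 812 mm.

Both tops at z = 812 mm.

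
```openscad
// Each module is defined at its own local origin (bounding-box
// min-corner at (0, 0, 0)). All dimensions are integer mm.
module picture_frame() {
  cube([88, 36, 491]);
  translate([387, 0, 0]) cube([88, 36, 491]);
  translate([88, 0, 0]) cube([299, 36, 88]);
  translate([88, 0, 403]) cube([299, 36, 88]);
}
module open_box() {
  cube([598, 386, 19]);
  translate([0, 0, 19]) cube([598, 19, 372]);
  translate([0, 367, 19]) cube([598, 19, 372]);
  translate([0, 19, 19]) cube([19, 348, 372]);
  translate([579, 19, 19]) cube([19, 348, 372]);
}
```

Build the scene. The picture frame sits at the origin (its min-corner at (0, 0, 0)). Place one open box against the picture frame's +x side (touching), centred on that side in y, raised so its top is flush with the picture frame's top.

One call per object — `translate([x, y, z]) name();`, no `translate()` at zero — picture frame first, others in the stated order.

picture_frame();
translate([475, -175, 100]) open_box();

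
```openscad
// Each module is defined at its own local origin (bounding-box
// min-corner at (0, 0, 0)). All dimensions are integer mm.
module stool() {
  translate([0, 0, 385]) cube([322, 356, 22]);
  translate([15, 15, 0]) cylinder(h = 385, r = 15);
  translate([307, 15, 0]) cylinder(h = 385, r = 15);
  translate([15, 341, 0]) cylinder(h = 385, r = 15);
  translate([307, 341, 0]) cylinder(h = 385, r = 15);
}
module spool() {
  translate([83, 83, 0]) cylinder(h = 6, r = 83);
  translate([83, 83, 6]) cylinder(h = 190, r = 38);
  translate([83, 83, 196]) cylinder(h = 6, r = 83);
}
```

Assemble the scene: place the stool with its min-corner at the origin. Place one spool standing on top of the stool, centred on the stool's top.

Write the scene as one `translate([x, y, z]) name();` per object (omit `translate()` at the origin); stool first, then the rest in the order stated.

stool();
translate([78, 95, 407]) spool();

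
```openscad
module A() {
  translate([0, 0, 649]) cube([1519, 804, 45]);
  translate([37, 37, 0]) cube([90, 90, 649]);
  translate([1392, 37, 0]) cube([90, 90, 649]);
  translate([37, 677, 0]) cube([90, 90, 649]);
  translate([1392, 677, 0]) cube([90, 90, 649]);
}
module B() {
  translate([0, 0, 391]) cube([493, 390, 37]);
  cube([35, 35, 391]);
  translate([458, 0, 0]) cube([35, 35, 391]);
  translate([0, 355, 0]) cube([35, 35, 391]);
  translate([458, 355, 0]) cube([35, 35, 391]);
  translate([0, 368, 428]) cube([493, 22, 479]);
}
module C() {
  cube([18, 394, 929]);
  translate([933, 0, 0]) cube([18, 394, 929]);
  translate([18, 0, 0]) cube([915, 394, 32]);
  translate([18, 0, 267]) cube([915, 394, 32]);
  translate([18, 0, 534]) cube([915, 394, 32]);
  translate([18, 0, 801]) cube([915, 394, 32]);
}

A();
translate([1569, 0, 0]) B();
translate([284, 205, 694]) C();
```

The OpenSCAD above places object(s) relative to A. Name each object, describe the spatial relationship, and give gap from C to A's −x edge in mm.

A is a table. B is a chair. C is a bookshelf. The chair is on the floor beside the table on its +x side. The bookshelf is on top of the table, centred. The gap from the bookshelf to the table's −x edge is 284 mm.

The bookshelf's min-x is at 284; the table's min-x is 0; gap = 284 mm.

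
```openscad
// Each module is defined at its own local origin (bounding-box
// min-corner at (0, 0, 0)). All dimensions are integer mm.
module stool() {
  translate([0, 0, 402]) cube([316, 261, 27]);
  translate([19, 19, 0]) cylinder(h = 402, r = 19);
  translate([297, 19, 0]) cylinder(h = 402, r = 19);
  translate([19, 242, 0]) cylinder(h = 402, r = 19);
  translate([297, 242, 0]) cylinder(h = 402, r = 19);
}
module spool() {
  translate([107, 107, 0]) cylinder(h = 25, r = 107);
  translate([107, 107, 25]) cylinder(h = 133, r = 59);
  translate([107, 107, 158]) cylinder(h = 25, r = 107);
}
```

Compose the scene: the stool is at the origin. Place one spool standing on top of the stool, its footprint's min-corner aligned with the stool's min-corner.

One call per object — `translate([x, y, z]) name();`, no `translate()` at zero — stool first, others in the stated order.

stool();
translate([0, 0, 429]) spool();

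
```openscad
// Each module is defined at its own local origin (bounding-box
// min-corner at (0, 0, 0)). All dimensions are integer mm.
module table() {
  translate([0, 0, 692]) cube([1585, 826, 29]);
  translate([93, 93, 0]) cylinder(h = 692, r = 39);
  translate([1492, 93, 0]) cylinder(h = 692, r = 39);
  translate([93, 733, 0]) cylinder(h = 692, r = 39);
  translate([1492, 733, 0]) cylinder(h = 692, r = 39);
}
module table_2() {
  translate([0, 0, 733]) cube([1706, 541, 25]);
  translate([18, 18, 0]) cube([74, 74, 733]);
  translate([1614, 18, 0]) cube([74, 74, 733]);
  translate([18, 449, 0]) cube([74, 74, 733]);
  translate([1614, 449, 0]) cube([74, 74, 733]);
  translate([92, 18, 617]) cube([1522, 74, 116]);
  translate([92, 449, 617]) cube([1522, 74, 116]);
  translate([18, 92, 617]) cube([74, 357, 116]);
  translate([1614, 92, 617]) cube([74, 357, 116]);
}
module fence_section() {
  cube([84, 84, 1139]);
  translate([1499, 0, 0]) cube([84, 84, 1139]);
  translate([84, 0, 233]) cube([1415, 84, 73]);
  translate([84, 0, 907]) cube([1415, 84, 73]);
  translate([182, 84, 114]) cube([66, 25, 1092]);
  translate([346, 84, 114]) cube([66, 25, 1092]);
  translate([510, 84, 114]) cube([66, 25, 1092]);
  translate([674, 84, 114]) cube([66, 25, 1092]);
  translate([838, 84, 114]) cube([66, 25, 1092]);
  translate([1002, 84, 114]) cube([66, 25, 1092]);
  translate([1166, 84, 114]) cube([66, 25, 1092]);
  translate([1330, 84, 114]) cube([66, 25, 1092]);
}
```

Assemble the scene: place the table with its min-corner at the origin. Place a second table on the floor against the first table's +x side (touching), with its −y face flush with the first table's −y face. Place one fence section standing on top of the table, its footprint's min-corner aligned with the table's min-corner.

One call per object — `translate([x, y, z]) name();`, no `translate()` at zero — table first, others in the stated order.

table();
translate([1585, 0, 0]) table_2();
translate([0, 0, 721]) fence_section();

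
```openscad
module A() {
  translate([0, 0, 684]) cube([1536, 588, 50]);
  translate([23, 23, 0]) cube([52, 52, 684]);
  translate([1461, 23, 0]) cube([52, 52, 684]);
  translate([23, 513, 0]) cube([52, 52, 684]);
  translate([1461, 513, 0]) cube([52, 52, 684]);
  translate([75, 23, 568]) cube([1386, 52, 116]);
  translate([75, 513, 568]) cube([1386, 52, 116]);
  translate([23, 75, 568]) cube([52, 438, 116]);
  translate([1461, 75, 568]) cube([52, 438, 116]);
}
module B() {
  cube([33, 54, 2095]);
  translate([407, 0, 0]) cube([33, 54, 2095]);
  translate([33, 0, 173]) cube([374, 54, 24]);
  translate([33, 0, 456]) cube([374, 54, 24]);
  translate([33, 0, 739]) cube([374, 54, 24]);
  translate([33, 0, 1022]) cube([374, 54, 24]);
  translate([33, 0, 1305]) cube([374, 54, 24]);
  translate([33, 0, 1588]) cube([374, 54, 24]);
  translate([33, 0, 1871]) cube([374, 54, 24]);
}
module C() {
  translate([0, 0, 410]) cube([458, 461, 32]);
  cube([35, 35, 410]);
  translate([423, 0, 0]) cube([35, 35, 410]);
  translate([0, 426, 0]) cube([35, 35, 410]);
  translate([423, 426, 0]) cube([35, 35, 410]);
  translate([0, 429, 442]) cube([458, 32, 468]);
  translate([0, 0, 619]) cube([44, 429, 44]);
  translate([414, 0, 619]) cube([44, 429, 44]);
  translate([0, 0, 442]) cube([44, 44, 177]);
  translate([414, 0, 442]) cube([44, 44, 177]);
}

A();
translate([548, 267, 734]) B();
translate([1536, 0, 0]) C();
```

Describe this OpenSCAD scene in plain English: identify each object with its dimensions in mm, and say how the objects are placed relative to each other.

A is a table: top 1536 mm (x) × 588 mm (y), 50 mm thick, upper face at z = 734 mm, on four 52×52 mm square legs, each inset 23 mm from the nearest pair of top edges, running from z = 0 to the bottom of the top. Four apron rails, 52 mm thick and 116 mm tall, run between adjacent legs with their top edges flush with the underside of the top and their outer faces flush with the legs' outer faces.

B is a wooden ladder with two side rails of 33×54 mm section and 2095 mm height, set 440 mm apart overall. Between them run 7 rectangular rungs (54 mm deep, 24 mm thick), front faces flush with the rails' −y face. The bottom of the first rung is 173 mm above the floor and each subsequent rung is 283 mm higher than the one below.

C is a chair: 458×461 mm seat, 32 mm thick, top at z = 442 mm, on four 35 mm square corner legs flush with the seat edges. A 32 mm thick backrest slab spans the full seat width, extending 468 mm above the seat top, its back face flush with the seat's +y edge. Two armrests of 44×44 mm section run along each side from the seat's front edge to the front of the backrest, top faces 221 mm above the seat top and outer faces flush with the seat's x-edges; a 44×44 mm post under the front of each armrest stands on the seat at the front corner.

The ladder is on top of the table, centred. The chair is against the table's +x side, with their −y faces flush.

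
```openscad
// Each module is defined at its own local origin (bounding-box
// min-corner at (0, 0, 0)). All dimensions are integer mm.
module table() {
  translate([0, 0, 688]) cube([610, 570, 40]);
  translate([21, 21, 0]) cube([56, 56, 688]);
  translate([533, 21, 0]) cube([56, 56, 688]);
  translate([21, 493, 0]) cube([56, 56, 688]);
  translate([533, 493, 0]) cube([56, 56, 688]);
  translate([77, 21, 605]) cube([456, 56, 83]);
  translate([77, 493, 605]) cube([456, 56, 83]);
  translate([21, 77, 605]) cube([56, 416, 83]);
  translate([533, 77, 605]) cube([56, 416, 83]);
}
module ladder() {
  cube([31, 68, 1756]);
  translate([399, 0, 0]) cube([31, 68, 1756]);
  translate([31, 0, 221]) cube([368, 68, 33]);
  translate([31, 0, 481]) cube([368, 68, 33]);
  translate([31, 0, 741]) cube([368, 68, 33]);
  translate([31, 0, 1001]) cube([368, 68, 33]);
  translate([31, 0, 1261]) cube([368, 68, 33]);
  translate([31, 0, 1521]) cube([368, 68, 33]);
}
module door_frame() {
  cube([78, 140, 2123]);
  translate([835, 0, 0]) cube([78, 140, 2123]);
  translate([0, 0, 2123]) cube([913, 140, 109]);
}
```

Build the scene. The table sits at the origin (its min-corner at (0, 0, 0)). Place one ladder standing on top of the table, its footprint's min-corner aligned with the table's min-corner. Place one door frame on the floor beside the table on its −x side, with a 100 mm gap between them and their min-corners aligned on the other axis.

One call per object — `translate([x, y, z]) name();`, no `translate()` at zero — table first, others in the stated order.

table();
translate([0, 0, 728]) ladder();
translate([-1013, 0, 0]) door_frame();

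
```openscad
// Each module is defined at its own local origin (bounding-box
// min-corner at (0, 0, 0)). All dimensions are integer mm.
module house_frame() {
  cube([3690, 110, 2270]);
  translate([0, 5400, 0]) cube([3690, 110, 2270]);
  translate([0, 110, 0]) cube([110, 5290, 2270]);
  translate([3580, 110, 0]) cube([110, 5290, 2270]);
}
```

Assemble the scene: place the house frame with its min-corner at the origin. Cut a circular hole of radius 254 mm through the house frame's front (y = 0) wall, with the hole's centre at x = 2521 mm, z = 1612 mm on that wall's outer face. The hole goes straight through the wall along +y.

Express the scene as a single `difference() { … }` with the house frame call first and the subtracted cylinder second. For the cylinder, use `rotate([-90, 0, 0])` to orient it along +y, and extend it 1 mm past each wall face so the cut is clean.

difference() {
  house_frame();
  translate([2521, -1, 1612]) rotate([-90, 0, 0]) cylinder(h = 112, r = 254);
}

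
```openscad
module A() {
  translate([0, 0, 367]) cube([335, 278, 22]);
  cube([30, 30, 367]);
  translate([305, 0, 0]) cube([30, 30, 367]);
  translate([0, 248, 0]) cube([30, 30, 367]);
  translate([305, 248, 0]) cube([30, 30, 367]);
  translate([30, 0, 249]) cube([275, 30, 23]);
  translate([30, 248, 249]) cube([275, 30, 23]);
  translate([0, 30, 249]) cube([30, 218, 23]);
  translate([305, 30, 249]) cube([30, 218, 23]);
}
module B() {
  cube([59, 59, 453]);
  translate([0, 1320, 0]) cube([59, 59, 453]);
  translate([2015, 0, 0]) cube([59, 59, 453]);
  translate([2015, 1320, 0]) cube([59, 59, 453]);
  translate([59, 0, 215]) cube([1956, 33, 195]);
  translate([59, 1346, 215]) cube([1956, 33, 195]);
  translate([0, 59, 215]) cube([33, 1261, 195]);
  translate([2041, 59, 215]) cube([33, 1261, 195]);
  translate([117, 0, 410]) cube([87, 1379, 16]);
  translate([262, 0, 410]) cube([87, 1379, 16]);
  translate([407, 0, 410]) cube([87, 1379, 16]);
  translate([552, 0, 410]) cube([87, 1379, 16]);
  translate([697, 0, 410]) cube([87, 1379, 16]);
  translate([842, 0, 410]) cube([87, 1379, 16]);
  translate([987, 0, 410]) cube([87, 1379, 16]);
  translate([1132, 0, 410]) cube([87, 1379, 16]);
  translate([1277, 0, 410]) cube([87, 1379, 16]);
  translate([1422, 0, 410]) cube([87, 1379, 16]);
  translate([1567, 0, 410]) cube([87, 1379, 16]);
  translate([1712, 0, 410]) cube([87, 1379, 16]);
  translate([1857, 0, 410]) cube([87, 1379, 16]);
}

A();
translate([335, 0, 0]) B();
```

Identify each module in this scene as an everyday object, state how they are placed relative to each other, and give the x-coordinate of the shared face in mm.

The stool's +x face and the bed frame's −x face are both at x = 335 mm.

A is a stool. B is a bed frame. The bed frame is against the stool's +x side, with their −y faces flush. The x-coordinate of the shared face is 335 mm.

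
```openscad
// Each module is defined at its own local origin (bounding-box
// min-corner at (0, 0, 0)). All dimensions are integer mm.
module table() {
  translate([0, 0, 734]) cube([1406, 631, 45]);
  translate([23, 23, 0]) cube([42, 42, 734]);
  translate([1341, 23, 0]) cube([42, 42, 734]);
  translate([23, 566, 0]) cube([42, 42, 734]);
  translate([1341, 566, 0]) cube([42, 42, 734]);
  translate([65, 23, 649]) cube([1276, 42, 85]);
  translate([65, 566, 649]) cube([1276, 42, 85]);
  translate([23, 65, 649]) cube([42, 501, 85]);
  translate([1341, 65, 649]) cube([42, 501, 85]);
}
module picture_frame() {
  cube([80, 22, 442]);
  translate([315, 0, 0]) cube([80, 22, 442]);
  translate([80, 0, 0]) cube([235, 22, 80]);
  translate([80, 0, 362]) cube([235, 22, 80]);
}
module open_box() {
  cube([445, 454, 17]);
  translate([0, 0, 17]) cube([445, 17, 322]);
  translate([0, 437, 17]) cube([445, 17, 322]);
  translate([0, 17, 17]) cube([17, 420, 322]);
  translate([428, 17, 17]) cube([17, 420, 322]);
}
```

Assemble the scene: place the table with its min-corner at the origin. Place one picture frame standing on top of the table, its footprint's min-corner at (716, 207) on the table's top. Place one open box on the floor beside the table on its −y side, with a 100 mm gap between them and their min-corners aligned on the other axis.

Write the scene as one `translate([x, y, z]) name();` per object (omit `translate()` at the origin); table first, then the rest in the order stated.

table();
translate([716, 207, 779]) picture_frame();
translate([0, -554, 0]) open_box();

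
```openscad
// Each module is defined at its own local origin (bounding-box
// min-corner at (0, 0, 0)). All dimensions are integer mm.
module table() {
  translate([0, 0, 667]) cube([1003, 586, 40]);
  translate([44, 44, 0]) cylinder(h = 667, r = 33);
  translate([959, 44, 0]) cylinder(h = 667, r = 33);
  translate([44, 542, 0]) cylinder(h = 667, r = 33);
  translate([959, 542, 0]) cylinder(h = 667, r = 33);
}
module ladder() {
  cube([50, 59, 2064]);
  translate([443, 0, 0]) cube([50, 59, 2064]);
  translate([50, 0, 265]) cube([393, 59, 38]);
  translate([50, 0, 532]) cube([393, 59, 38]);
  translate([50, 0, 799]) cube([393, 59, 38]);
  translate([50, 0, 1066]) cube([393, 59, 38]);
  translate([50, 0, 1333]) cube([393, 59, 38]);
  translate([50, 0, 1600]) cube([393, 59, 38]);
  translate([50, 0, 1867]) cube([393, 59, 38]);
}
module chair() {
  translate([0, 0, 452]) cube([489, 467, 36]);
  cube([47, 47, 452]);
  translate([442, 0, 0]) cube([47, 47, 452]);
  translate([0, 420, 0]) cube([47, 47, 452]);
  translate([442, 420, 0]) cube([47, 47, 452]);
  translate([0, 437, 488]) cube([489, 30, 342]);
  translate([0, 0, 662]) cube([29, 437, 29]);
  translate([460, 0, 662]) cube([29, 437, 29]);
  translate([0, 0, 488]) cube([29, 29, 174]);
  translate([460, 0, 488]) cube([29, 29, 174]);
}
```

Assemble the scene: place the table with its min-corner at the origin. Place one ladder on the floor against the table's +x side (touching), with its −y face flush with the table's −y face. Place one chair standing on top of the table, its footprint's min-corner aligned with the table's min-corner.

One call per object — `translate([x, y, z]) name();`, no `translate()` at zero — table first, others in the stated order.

table();
translate([1003, 0, 0]) ladder();
translate([0, 0, 707]) chair();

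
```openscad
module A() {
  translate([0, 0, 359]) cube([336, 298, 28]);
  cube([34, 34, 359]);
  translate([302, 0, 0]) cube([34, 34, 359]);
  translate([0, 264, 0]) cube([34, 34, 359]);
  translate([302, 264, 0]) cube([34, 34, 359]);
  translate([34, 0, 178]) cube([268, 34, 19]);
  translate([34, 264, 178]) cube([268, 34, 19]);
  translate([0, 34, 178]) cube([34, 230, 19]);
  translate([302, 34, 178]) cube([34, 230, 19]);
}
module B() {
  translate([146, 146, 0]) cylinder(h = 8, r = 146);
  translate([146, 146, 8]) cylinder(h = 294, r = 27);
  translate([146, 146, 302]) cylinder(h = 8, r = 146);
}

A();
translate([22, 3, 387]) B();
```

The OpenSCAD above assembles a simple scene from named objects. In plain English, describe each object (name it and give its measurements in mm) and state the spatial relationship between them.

A is a four-legged stool. The seat is 336×298 mm, 28 mm thick, top at z = 387 mm. It stands on four square legs, each 34×34 mm in cross-section, from z = 0 to the seat underside, each flush with a corner of the seat. Four stretchers, 34 mm wide and 19 mm tall, connect adjacent legs with their undersides at z = 178 mm, each running between the inner faces of the legs it joins and aligned with the legs' outer faces on the other axis.

B is a spool: two coaxial disc flanges of radius 146 mm and thickness 8 mm, joined by a core cylinder of radius 27 mm and height 294 mm. The lower flange rests on z = 0 and the three cylinders share a vertical axis.

The spool is on top of the stool, centred.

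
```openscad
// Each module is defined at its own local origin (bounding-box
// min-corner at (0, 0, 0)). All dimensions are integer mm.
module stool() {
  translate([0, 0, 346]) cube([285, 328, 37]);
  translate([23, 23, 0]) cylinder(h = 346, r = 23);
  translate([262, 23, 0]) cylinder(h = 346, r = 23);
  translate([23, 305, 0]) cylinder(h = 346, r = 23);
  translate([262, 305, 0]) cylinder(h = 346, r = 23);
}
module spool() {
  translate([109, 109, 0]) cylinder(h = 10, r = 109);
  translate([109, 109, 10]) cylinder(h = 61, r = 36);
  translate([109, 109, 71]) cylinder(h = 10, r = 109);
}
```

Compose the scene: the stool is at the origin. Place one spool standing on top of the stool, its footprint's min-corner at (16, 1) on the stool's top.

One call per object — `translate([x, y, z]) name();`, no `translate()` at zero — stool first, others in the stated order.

stool();
translate([16, 1, 383]) spool();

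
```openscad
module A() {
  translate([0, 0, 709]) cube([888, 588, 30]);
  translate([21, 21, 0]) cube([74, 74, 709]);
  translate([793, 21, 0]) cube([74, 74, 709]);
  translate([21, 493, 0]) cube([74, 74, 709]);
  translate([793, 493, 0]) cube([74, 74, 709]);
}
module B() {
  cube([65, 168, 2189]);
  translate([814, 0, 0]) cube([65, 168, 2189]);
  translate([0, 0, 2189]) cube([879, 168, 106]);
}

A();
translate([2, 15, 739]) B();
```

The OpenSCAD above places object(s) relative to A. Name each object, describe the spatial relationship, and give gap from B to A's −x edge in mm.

A is a table. B is a door frame. The door frame is on top of the table. The gap from the door frame to the table's −x edge is 2 mm.

The door frame's min-x is at 2; the table's min-x is 0; gap = 2 mm.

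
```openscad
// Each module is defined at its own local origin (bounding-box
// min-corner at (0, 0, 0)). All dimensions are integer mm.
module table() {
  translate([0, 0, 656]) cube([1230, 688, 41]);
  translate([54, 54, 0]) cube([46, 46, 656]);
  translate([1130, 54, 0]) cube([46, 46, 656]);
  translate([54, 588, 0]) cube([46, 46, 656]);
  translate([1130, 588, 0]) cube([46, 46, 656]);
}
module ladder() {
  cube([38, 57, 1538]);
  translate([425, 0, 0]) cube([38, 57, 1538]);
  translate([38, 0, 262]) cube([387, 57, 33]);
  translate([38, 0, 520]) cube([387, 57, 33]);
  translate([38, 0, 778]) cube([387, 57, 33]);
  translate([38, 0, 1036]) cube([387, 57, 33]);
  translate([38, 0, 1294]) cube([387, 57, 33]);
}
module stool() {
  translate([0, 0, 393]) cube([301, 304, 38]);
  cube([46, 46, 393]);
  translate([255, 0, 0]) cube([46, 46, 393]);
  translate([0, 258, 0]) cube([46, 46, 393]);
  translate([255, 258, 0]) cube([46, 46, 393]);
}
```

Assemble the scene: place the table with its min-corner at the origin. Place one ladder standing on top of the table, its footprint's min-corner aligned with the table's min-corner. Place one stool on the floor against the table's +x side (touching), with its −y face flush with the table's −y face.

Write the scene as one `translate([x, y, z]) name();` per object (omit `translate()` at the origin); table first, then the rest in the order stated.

table();
translate([0, 0, 697]) ladder();
translate([1230, 0, 0]) stool();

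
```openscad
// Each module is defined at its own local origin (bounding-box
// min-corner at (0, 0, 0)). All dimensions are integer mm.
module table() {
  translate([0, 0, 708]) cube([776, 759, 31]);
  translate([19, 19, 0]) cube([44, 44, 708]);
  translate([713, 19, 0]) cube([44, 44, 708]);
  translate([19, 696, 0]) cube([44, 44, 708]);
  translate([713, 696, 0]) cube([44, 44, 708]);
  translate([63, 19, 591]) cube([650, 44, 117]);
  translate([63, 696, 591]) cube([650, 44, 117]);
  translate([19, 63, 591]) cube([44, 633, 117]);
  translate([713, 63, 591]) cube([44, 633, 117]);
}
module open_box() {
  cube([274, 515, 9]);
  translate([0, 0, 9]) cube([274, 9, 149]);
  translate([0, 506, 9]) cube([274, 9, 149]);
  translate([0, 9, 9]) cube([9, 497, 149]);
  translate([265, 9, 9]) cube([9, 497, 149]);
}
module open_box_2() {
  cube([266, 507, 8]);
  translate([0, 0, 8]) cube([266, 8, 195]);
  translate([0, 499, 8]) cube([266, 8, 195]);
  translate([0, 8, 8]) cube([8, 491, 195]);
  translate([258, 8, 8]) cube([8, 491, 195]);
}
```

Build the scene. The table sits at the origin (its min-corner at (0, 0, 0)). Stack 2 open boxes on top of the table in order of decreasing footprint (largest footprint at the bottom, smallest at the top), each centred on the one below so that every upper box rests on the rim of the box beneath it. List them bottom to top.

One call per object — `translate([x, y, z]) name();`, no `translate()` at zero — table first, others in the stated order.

table();
translate([251, 122, 739]) open_box();
translate([255, 126, 897]) open_box_2();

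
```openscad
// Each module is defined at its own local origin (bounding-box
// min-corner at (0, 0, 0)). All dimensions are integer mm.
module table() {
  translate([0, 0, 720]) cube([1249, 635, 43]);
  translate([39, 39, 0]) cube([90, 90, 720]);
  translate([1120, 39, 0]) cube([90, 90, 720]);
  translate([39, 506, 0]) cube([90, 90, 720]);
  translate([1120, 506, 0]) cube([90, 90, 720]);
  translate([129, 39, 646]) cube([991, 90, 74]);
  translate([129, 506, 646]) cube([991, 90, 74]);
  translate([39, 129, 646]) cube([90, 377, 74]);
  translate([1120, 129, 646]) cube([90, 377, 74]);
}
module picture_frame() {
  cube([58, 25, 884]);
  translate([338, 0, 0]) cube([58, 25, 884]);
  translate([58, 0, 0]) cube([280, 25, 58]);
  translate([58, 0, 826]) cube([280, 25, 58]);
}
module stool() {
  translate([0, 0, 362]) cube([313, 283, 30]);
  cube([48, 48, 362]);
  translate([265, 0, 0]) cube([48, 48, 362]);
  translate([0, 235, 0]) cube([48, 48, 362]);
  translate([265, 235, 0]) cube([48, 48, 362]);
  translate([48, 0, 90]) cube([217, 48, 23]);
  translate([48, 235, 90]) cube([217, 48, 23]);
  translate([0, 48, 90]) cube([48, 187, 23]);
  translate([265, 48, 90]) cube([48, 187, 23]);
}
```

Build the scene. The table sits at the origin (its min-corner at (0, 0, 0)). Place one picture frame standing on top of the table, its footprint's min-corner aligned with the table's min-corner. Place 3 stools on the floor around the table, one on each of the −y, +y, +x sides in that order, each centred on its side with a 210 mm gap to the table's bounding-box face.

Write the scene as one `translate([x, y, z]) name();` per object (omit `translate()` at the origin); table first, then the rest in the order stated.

table();
translate([0, 0, 763]) picture_frame();
translate([468, -493, 0]) stool();
translate([468, 845, 0]) stool();
translate([1459, 176, 0]) stool();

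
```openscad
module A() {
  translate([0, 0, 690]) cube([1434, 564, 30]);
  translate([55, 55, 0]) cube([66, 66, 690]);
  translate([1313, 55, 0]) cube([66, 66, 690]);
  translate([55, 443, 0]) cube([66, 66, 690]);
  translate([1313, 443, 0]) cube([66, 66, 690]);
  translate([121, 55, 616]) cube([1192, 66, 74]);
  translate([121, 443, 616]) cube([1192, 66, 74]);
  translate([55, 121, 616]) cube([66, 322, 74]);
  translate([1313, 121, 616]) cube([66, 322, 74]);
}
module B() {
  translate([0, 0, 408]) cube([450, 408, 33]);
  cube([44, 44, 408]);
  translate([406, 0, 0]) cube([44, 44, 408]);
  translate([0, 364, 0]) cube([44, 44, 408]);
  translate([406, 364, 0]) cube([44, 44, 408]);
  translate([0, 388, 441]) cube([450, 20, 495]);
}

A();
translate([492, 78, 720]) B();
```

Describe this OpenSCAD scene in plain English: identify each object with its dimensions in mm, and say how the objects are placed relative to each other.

A is a rectangular dining table. The top is 1434×564×30 mm with its upper surface at z = 720 mm. It stands on four 66×66 mm square legs, each inset 55 mm from the nearest pair of top edges, running from the floor to the underside of the top. Four apron rails, 66 mm thick and 74 mm tall, run between adjacent legs with their top edges flush with the underside of the top and their outer faces flush with the legs' outer faces.

B is a chair: 450×408 mm seat, 33 mm thick, top at z = 441 mm, on four 44 mm square corner legs flush with the seat edges. A 20 mm thick backrest slab spans the full seat width, extending 495 mm above the seat top, its back face flush with the seat's +y edge.

The chair is on top of the table, centred.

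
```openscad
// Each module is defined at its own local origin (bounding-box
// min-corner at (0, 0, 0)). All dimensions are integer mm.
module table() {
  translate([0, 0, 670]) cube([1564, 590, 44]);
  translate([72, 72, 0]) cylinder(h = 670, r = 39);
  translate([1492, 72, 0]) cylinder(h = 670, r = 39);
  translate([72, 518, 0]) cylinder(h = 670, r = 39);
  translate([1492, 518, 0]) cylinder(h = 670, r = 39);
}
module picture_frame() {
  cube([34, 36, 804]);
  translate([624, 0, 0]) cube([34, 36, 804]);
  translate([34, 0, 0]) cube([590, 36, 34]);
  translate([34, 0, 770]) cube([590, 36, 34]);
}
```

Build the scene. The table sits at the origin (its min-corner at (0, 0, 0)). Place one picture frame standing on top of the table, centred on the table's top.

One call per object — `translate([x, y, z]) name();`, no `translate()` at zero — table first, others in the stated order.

table();
translate([453, 277, 714]) picture_frame();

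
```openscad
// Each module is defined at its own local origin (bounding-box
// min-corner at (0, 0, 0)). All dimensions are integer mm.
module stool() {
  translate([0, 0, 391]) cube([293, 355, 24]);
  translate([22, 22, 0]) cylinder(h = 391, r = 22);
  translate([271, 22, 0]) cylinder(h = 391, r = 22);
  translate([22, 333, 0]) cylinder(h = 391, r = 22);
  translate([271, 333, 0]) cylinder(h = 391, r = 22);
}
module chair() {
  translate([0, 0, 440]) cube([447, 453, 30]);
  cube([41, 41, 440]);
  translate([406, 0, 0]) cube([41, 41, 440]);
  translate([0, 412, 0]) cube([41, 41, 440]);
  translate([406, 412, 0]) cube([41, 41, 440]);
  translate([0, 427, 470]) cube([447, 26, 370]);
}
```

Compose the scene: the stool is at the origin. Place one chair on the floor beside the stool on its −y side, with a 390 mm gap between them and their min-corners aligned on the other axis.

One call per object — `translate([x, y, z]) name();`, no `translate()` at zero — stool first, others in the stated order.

stool();
translate([0, -843, 0]) chair();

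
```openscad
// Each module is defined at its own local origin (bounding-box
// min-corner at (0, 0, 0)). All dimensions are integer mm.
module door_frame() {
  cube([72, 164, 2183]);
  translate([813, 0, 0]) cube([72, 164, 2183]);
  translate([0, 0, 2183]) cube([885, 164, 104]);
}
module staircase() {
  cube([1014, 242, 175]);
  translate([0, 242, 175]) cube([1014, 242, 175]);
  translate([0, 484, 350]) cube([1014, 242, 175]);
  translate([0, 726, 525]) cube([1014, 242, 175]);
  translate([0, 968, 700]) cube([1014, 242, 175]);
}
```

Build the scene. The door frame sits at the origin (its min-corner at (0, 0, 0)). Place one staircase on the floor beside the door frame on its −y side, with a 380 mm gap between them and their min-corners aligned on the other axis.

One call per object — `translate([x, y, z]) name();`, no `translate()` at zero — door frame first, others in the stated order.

door_frame();
translate([0, -1590, 0]) staircase();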